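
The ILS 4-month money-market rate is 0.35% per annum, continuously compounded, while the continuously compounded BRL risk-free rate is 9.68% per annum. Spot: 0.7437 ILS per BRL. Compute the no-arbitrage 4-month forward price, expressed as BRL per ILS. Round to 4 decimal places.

T = 4/12 years.
ILS growth factor: e^(0.0035×4/12) = 1.0011673.
Growth of 1 BRL over T: e^(0.0968×4/12) = 1.0327929.
So F = 0.7437 × 1.0011673 / 1.0327929 = 0.7209268 (ILS/BRL).
Quoted the other way: 1/0.7209268 = 1.3871 BRL per ILS.

1.3871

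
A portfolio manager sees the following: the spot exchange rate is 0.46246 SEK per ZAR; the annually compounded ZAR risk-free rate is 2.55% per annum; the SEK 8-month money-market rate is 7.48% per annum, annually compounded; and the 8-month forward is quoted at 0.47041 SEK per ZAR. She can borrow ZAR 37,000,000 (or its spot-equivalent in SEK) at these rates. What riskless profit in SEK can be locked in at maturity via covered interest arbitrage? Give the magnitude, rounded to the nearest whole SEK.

T = 8/12 years.
Keep in ZAR, deliver into the forward: 37,000,000·1.0169285569·0.47041 = SEK 17,699,814.41.
Swap to SEK now, deposit: 37,000,000·0.46246·1.0492648036 = SEK 17,953,991.04.
The quoted forward undervalues ZAR, so borrow ZAR, convert to SEK at spot, deposit the SEK at 7.48%, and buy ZAR forward at 0.47041 to cover the loan.
Arbitrage profit = |17,699,814.41 − 17,953,991.04| = SEK 254,177.

SEK 254,177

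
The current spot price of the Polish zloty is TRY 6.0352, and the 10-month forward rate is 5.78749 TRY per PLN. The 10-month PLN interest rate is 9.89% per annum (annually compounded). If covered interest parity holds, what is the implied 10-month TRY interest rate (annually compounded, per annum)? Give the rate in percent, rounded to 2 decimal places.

T = 10/12 years.
F/S = 5.78749/6.0352 = 0.9589558 = (growth of TRY) / (growth of PLN).
The PLN side grows by (1 + 0.0989)^(10/12) = 1.0817622.
So the TRY growth factor = 1.0373621.
Annualise: 1.0373621^(12/10) − 1 = 0.045000 = 4.50%.

4.50%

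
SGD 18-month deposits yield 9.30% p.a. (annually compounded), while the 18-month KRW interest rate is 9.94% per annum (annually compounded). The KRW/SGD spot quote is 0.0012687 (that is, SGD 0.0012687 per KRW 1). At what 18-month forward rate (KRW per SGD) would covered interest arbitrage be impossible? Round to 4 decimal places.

T = 18/12 years.
SGD growth factor: (1 + 0.0930)^(18/12) = 1.142694779.
KRW growth factor: (1 + 0.0994)^(18/12) = 1.152745934.
Forward (SGD per KRW) = 0.0012687 × 1.142694779 / 1.152745934 = 0.00125763780.
Invert for KRW per SGD: 1 / 0.00125763780 = 795.1415.

795.1415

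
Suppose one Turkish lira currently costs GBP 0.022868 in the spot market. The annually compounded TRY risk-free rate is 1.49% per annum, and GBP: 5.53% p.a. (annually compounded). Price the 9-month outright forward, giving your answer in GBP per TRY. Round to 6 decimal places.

0.023547

T = 9/12 years.
Growth of 1 GBP over T: (1 + 0.0553)^(9/12) = 1.0411947.
Growth of 1 TRY over T: (1 + 0.0149)^(9/12) = 1.0111543.
CIP: F = S · (grow GBP)/(grow TRY) = 0.022868 × 1.0411947/1.0111543 = 0.02354739 GBP per TRY.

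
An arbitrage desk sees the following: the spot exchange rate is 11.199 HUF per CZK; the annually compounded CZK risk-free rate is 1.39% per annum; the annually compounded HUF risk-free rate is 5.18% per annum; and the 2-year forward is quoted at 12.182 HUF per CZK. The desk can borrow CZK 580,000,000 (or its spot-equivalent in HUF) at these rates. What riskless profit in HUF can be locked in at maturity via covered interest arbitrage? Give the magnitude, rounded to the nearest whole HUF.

HUF 77,573,422

T = 2 years.
Route A — deposit CZK, sell forward: 580,000,000 × 1.02799321 × 12.182 = HUF 7,263,347,704.85.
Route B — convert at spot, deposit HUF: 580,000,000 × 11.199 × 1.10628324 = HUF 7,185,774,282.76.
The quoted forward overvalues CZK, so borrow HUF, buy CZK at spot, deposit the CZK at 1.39%, and sell the proceeds forward at 12.182.
Profit = 7,263,347,704.85 − 7,185,774,282.76 = HUF 77,573,422.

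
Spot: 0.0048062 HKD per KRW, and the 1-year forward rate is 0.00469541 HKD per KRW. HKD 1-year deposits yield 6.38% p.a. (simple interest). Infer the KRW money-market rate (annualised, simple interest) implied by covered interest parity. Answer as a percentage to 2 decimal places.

T = 1 year.
CIP gives F = S · g_HKD/g_KRW, so g_HKD/g_KRW = 0.00469541/0.0048062 = 0.9769485.
HKD growth factor: 1 + 0.0638×1 = 1.063800.
Hence g_KRW = 1.0889008.
r = (1.0889008 − 1)/1 = 0.088901 → 8.89%.

8.89%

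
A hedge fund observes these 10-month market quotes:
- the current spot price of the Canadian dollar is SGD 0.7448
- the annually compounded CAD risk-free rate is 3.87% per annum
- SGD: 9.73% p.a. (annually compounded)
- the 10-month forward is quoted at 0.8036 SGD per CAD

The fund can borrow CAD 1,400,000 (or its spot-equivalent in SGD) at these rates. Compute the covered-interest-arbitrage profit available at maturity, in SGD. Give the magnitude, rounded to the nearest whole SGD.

SGD 34,601

T = 10/12 years.
Route A — deposit CAD, sell forward: 1,400,000 × 1.032147527 × 0.8036 = SGD 1,161,207.25.
Route B — convert at spot, deposit SGD: 1,400,000 × 0.7448 × 1.080449524 = SGD 1,126,606.33.
The quoted forward overvalues CAD, so borrow SGD, buy CAD at spot, deposit the CAD at 3.87%, and sell the proceeds forward at 0.8036.
Profit = 1,161,207.25 − 1,126,606.33 = SGD 34,601.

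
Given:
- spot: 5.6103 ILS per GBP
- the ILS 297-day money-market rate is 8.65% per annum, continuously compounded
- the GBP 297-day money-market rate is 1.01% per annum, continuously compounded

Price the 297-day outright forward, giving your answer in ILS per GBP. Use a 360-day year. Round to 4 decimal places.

5.9753

T = 297/360 years.
Growth of 1 ILS over T: e^(0.0865×297/360) = 1.0739705.
GBP accumulates by e^(0.0101×297/360) = 1.0083673.
CIP: F = S · (grow ILS)/(grow GBP) = 5.6103 × 1.0739705/1.0083673 = 5.975300 ILS per GBP.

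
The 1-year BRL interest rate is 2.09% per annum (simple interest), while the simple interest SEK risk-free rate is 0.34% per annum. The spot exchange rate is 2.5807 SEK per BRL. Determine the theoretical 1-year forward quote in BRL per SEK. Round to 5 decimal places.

0.39425

T = 1 year.
SEK growth factor: 1 + 0.0034×1 = 1.003400.
BRL growth factor: 1 + 0.0209×1 = 1.020900.
CIP: F = S · (grow SEK)/(grow BRL) = 2.5807 × 1.003400/1.020900 = 2.536462 SEK per BRL.
Quoted the other way: 1/2.536462 = 0.39425 BRL per SEK.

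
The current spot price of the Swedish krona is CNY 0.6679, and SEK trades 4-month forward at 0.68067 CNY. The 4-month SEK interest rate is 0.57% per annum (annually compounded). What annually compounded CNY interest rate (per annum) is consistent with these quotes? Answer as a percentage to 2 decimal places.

6.45%

T = 4/12 years.
CIP gives F = S · g_CNY/g_SEK, so g_CNY/g_SEK = 0.68067/0.6679 = 1.0191196.
The SEK side grows by (1 + 0.0057)^(4/12) = 1.0018964.
Hence g_CNY = 1.0210523.
r = 1.0210523^(12/4) − 1 = 0.064496 → 6.45%.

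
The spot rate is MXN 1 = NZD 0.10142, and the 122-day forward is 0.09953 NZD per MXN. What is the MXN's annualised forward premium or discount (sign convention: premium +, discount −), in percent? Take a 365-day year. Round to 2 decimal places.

-5.58%

T = 122/365 years.
Period premium: (0.09953 − 0.10142)/0.10142 = -0.0186354.
×(1/T) gives -5.58% p.a.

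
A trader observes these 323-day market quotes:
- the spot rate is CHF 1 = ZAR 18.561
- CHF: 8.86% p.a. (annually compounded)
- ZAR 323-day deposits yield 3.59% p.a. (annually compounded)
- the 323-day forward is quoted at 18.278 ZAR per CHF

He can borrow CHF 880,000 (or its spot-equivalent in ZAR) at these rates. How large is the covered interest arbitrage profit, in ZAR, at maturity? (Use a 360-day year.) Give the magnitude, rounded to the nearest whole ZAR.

ZAR 498,796

T = 323/360 years.
Keep in CHF, deliver into the forward: 880,000·1.0791432161·18.278 = ZAR 17,357,630.14.
Swap to ZAR now, deposit: 880,000·18.561·1.032151624 = ZAR 16,858,834.34.
The quoted forward overvalues CHF, so borrow ZAR, buy CHF at spot, deposit the CHF at 8.86%, and sell the proceeds forward at 18.278.
The gap between the two covered legs is ZAR 498,796.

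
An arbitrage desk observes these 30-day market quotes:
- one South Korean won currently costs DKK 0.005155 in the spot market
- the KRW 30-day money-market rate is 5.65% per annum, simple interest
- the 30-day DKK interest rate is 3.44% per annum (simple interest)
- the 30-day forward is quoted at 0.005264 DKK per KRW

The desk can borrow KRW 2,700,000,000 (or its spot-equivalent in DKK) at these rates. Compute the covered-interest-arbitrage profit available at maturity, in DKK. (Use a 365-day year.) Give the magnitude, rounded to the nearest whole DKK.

T = 30/365 years.
Route A — deposit KRW, sell forward: 2,700,000,000 × 1.0046438356 × 0.005264 = DKK 14,278,801.91.
Route B — convert at spot, deposit DKK: 2,700,000,000 × 0.005155 × 1.0028273973 = DKK 13,957,853.13.
The quoted forward overvalues KRW, so borrow DKK, buy KRW at spot, deposit the KRW at 5.65%, and sell the proceeds forward at 0.005264.
Profit = 14,278,801.91 − 13,957,853.13 = DKK 320,949.

DKK 320,949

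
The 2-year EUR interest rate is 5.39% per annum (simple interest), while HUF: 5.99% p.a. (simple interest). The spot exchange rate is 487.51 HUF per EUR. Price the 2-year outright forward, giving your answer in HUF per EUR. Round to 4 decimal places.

T = 2 years.
HUF accumulates by 1 + 0.0599×2 = 1.119800.
Growth of 1 EUR over T: 1 + 0.0539×2 = 1.107800.
CIP: F = S · (grow HUF)/(grow EUR) = 487.51 × 1.119800/1.107800 = 492.790845 HUF per EUR.

492.7908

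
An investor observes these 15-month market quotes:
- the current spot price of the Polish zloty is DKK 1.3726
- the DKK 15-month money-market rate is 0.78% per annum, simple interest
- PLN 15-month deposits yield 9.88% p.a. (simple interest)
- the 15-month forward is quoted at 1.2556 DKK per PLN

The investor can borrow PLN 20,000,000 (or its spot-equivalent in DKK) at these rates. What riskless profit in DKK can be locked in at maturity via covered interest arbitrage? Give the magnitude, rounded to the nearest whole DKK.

T = 15/12 years.
Keep in PLN, deliver into the forward: 20,000,000·1.123500·1.2556 = DKK 28,213,332.00.
Swap to DKK now, deposit: 20,000,000·1.3726·1.009750 = DKK 27,719,657.00.
The quoted forward overvalues PLN, so borrow DKK, buy PLN at spot, deposit the PLN at 9.88%, and sell the proceeds forward at 1.2556.
Profit = 28,213,332.00 − 27,719,657.00 = DKK 493,675.

DKK 493,675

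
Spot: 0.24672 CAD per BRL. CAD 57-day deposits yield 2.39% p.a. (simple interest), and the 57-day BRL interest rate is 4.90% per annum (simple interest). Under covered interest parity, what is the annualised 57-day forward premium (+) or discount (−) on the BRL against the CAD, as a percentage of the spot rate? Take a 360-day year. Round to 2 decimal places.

-2.49%

T = 57/360 years.
No-arbitrage forward: 0.24672 × 1.0037842 / 1.0077583 = 0.24574706 CAD/BRL.
Annualised premium = (F − S)/S × (1/T) = (0.24574706 − 0.24672)/0.24672 ÷ (57/360) = -2.49%.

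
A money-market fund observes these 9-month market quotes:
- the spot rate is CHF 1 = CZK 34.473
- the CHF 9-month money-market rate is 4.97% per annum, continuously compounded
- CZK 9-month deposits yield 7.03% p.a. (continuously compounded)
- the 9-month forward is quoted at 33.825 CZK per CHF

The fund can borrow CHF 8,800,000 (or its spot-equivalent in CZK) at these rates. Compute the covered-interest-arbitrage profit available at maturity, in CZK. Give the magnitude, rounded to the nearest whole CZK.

T = 9/12 years.
Invest the CHF and cover forward: 8,800,000 × 1.03797842566 × 33.825 = CZK 308,964,658.18.
Convert at spot and invest in CZK: 8,800,000 × 34.473 × 1.05413971683 = CZK 319,786,354.43.
The quoted forward undervalues CHF, so borrow CHF, convert to CZK at spot, deposit the CZK at 7.03%, and buy CHF forward at 33.825 to cover the loan.
Arbitrage profit = |308,964,658.18 − 319,786,354.43| = CZK 10,821,696.

CZK 10,821,696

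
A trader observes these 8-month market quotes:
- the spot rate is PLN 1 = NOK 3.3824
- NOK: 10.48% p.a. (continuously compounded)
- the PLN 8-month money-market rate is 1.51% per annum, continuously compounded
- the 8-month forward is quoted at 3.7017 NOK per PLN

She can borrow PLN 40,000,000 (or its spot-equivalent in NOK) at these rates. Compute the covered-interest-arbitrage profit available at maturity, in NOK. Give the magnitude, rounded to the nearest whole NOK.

T = 8/12 years.
Keep in PLN, deliver into the forward: 40,000,000·1.01011750601·3.7017 = NOK 149,566,078.88.
Swap to NOK now, deposit: 40,000,000·3.3824·1.0723651897 = NOK 145,086,720.71.
The quoted forward overvalues PLN, so borrow NOK, buy PLN at spot, deposit the PLN at 1.51%, and sell the proceeds forward at 3.7017.
Arbitrage profit = |149,566,078.88 − 145,086,720.71| = NOK 4,479,358.

NOK 4,479,358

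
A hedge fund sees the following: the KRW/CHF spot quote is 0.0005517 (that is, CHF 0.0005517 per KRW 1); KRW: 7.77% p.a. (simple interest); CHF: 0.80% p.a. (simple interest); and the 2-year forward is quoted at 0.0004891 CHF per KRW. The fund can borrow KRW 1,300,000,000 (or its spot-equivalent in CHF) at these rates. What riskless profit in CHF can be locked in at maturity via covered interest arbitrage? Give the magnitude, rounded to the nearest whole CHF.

CHF 5,953

T = 2 years.
Route A — deposit KRW, sell forward: 1,300,000,000 × 1.155400 × 0.0004891 = CHF 734,637.98.
Route B — convert at spot, deposit CHF: 1,300,000,000 × 0.0005517 × 1.016000 = CHF 728,685.36.
The quoted forward overvalues KRW, so borrow CHF, buy KRW at spot, deposit the KRW at 7.77%, and sell the proceeds forward at 0.0004891.
Arbitrage profit = |734,637.98 − 728,685.36| = CHF 5,953.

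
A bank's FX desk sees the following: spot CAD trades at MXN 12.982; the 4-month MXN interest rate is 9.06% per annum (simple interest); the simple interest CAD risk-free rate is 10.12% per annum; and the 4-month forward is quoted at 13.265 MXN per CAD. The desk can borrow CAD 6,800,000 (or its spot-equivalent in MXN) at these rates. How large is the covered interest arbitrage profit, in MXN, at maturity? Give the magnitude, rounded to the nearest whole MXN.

MXN 2,301,231

T = 4/12 years.
Route A — deposit CAD, sell forward: 6,800,000 × 1.0337333333 × 13.265 = MXN 93,244,814.13.
Route B — convert at spot, deposit MXN: 6,800,000 × 12.982 × 1.030200 = MXN 90,943,583.52.
The quoted forward overvalues CAD, so borrow MXN, buy CAD at spot, deposit the CAD at 10.12%, and sell the proceeds forward at 13.265.
Arbitrage profit = |93,244,814.13 − 90,943,583.52| = MXN 2,301,231.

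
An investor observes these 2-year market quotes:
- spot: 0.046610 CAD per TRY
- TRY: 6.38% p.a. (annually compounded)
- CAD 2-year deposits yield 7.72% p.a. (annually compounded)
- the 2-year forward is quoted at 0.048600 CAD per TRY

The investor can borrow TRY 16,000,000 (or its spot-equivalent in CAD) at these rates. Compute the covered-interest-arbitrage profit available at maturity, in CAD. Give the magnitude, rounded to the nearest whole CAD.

CAD 14,637

T = 2 years.
Invest the TRY and cover forward: 16,000,000 × 1.13167044 × 0.048600 = CAD 879,986.93.
Convert at spot and invest in CAD: 16,000,000 × 0.046610 × 1.16035984 = CAD 865,349.95.
The quoted forward overvalues TRY, so borrow CAD, buy TRY at spot, deposit the TRY at 6.38%, and sell the proceeds forward at 0.048600.
Arbitrage profit = |879,986.93 − 865,349.95| = CAD 14,637.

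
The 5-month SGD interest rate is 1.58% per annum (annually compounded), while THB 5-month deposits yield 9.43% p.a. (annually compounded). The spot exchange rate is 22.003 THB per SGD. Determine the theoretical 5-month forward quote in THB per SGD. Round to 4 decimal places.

T = 5/12 years.
THB accumulates by (1 + 0.0943)^(5/12) = 1.0382617.
SGD growth factor: (1 + 0.0158)^(5/12) = 1.00655325.
Forward (THB per SGD) = 22.003 × 1.0382617 / 1.00655325 = 22.696139.

22.6961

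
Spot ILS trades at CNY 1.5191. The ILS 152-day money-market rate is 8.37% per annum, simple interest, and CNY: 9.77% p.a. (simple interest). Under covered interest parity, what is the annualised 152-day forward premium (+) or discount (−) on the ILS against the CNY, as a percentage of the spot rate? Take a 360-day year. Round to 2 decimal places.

T = 152/360 years.
No-arbitrage forward: 1.5191 × 1.0412511 / 1.035340 = 1.5277730 CNY/ILS.
Annualised premium = (F − S)/S × (1/T) = (1.5277730 − 1.5191)/1.5191 ÷ (152/360) = 1.35%.

+1.35%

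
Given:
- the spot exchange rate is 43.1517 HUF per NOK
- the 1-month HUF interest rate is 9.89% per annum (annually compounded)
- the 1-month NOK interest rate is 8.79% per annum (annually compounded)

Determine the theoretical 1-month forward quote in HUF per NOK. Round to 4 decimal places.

T = 1/12 years.
Growth of 1 HUF over T: (1 + 0.0989)^(1/12) = 1.0078901.
NOK growth factor: (1 + 0.0879)^(1/12) = 1.00704547.
So F = 43.1517 × 1.0078901 / 1.00704547 = 43.187892 (HUF/NOK).

43.1879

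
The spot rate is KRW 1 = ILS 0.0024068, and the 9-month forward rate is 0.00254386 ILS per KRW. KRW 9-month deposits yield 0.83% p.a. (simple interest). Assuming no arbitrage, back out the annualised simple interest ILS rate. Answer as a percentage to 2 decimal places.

8.47%

T = 9/12 years.
F/S = 0.00254386/0.0024068 = 1.0569470 = (growth of ILS) / (growth of KRW).
KRW growth factor: 1 + 0.0083×9/12 = 1.006225.
So the ILS growth factor = 1.0635265.
(1.0635265 − 1)/T = 0.084702, i.e. 8.47%.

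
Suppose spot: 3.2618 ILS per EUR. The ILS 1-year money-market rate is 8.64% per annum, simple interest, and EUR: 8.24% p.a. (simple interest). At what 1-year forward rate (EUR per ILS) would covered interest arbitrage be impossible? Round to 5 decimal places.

T = 1 year.
Growth of 1 ILS over T: 1 + 0.0864×1 = 1.086400.
Growth of 1 EUR over T: 1 + 0.0824×1 = 1.082400.
CIP: F = S · (grow ILS)/(grow EUR) = 3.2618 × 1.086400/1.082400 = 3.273854 ILS per EUR.
Quoted the other way: 1/3.273854 = 0.30545 EUR per ILS.

0.30545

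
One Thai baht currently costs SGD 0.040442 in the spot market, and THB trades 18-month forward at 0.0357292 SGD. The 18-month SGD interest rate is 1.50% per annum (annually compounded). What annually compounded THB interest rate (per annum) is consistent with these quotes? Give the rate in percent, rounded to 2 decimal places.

T = 18/12 years.
By CIP, F/S equals the SGD-to-THB growth ratio: 0.0357292/0.040442 = 0.8834677.
The SGD side grows by (1 + 0.0150)^(18/12) = 1.0225842.
So the THB growth factor = 1.1574664.
Annualise: 1.1574664^(12/18) − 1 = 0.102399 = 10.24%.

10.24%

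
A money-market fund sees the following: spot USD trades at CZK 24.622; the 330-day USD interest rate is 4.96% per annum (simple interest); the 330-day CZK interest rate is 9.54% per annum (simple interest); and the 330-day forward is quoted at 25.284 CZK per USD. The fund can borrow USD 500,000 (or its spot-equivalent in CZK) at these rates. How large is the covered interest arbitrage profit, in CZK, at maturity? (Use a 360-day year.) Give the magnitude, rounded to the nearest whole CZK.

CZK 170,807

T = 330/360 years.
Route A — deposit USD, sell forward: 500,000 × 1.0454666667 × 25.284 = CZK 13,216,789.60.
Route B — convert at spot, deposit CZK: 500,000 × 24.622 × 1.087450 = CZK 13,387,596.95.
The quoted forward undervalues USD, so borrow USD, convert to CZK at spot, deposit the CZK at 9.54%, and buy USD forward at 25.284 to cover the loan.
The gap between the two covered legs is CZK 170,807.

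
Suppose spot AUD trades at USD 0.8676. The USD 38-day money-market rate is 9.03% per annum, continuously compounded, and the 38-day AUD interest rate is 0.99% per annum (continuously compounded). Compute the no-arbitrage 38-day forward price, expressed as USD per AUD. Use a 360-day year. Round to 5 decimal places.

0.87499

T = 38/360 years.
USD growth factor: e^(0.0903×38/360) = 1.0095772.
AUD accumulates by e^(0.0099×38/360) = 1.0010455.
CIP: F = S · (grow USD)/(grow AUD) = 0.8676 × 1.0095772/1.0010455 = 0.8749944 USD per AUD.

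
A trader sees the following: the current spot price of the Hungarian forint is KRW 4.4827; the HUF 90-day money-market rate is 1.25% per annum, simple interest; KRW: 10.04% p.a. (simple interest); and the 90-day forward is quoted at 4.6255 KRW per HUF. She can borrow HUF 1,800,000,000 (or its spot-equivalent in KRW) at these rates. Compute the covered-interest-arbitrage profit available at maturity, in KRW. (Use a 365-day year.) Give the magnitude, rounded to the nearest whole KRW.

T = 90/365 years.
Keep in HUF, deliver into the forward: 1,800,000,000·1.003082191781·4.6255 = KRW 8,351,562,020.55.
Swap to KRW now, deposit: 1,800,000,000·4.4827·1.024756164384 = KRW 8,268,614,024.55.
The quoted forward overvalues HUF, so borrow KRW, buy HUF at spot, deposit the HUF at 1.25%, and sell the proceeds forward at 4.6255.
Arbitrage profit = |8,351,562,020.55 − 8,268,614,024.55| = KRW 82,947,996.

KRW 82,947,996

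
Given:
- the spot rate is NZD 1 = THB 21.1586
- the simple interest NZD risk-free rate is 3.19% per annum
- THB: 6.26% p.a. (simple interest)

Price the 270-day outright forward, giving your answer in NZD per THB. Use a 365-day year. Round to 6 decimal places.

0.046236

T = 270/365 years.
Growth of 1 THB over T: 1 + 0.0626×270/365 = 1.0463068.
NZD growth factor: 1 + 0.0319×270/365 = 1.0235973.
Forward (THB per NZD) = 21.1586 × 1.0463068 / 1.0235973 = 21.62802.
Quoted the other way: 1/21.62802 = 0.046236 NZD per THB.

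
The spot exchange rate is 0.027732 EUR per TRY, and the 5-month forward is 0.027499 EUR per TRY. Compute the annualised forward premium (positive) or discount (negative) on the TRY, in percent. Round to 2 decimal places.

-2.02%

T = 5/12 years.
(F − S)/S = (0.027499 − 0.027732)/0.027732 = -0.0084018.
×(1/T) gives -2.02% p.a.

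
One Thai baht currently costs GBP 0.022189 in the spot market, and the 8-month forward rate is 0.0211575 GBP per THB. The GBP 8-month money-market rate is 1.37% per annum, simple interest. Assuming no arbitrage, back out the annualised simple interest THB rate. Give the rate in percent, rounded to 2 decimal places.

T = 8/12 years.
CIP gives F = S · g_GBP/g_THB, so g_GBP/g_THB = 0.0211575/0.022189 = 0.9535130.
GBP growth factor: 1 + 0.0137×8/12 = 1.0091333.
Hence g_THB = 1.058332.
(1.058332 − 1)/T = 0.087498, i.e. 8.75%.

8.75%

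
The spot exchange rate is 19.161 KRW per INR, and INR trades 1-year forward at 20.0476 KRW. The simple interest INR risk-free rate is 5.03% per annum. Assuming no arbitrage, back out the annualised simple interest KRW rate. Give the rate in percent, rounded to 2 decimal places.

9.89%

T = 1 year.
F/S = 20.0476/19.161 = 1.0462711 = (growth of KRW) / (growth of INR).
INR growth factor: 1 + 0.0503×1 = 1.050300.
So the KRW growth factor = 1.0988985.
(1.0988985 − 1)/T = 0.098899, i.e. 9.89%.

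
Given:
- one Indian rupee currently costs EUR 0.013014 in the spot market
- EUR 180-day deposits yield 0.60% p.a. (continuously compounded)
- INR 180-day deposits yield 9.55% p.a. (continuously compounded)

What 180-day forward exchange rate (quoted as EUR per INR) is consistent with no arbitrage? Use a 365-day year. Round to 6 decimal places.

T = 180/365 years.
EUR accumulates by e^(0.0060×180/365) = 1.0029633.
INR growth factor: e^(0.0955×180/365) = 1.0482225.
So F = 0.013014 × 1.0029633 / 1.0482225 = 0.01245209 (EUR/INR).

0.012452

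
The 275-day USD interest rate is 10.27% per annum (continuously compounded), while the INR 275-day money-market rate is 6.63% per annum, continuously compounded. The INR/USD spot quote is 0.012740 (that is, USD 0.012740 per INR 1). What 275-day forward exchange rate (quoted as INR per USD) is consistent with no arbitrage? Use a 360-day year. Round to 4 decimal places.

76.3405

T = 275/360 years.
USD growth factor: e^(0.1027×275/360) = 1.08161078.
Growth of 1 INR over T: e^(0.0663×275/360) = 1.05195026.
CIP: F = S · (grow USD)/(grow INR) = 0.01274 × 1.08161078/1.05195026 = 0.013099214 USD per INR.
Quoted the other way: 1/0.013099214 = 76.3405 INR per USD.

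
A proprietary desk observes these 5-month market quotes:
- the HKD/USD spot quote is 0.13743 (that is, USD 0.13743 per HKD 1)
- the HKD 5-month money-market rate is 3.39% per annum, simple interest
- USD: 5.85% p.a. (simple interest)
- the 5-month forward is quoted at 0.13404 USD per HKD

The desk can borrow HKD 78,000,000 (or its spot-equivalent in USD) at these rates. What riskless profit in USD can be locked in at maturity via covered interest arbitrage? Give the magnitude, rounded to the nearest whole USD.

T = 5/12 years.
Keep in HKD, deliver into the forward: 78,000,000·1.014125·0.13404 = USD 10,602,798.57.
Swap to USD now, deposit: 78,000,000·0.13743·1.024375 = USD 10,980,828.79.
The quoted forward undervalues HKD, so borrow HKD, convert to USD at spot, deposit the USD at 5.85%, and buy HKD forward at 0.13404 to cover the loan.
Arbitrage profit = |10,602,798.57 − 10,980,828.79| = USD 378,030.

USD 378,030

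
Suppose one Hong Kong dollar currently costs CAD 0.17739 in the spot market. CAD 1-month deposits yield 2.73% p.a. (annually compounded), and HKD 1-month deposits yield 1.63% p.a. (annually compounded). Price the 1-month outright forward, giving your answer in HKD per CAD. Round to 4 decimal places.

5.6322

T = 1/12 years.
CAD growth factor: (1 + 0.0273)^(1/12) = 1.002247.
HKD growth factor: (1 + 0.0163)^(1/12) = 1.0013483.
Forward (CAD per HKD) = 0.17739 × 1.002247 / 1.0013483 = 0.1775492.
Quoted the other way: 1/0.1775492 = 5.6322 HKD per CAD.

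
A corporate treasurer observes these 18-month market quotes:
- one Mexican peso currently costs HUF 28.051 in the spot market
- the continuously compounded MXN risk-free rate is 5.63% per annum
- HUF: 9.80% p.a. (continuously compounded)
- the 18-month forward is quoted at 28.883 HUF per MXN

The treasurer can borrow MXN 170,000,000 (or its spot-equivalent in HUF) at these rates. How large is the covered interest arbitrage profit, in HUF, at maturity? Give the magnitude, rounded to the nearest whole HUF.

HUF 181,026,574

T = 18/12 years.
Invest the MXN and cover forward: 170,000,000 × 1.08811843695 × 28.883 = HUF 5,342,781,218.45.
Convert at spot and invest in HUF: 170,000,000 × 28.051 × 1.15835396303 = HUF 5,523,807,792.88.
The quoted forward undervalues MXN, so borrow MXN, convert to HUF at spot, deposit the HUF at 9.80%, and buy MXN forward at 28.883 to cover the loan.
Profit = 5,523,807,792.88 − 5,342,781,218.45 = HUF 181,026,574.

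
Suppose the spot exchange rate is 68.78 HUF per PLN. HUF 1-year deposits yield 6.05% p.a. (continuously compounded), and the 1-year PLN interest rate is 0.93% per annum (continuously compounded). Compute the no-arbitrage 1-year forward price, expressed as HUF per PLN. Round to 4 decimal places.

72.3932

T = 1 year.
HUF growth factor: e^(0.0605×1) = 1.0623676.
Growth of 1 PLN over T: e^(0.0093×1) = 1.00934338.
CIP: F = S · (grow HUF)/(grow PLN) = 68.78 × 1.0623676/1.00934338 = 72.393246 HUF per PLN.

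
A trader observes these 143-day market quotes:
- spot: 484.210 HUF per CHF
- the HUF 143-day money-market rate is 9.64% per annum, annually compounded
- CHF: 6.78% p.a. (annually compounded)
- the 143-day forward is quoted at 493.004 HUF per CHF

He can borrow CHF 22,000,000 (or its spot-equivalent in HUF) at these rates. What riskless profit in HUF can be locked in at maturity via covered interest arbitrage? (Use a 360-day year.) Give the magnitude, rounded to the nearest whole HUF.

T = 143/360 years.
Keep in CHF, deliver into the forward: 22,000,000·1.026400436243·493.004 = HUF 11,132,429,454.73.
Swap to HUF now, deposit: 22,000,000·484.210·1.03723362119 = HUF 11,049,255,617.76.
The quoted forward overvalues CHF, so borrow HUF, buy CHF at spot, deposit the CHF at 6.78%, and sell the proceeds forward at 493.004.
Arbitrage profit = |11,132,429,454.73 − 11,049,255,617.76| = HUF 83,173,837.

HUF 83,173,837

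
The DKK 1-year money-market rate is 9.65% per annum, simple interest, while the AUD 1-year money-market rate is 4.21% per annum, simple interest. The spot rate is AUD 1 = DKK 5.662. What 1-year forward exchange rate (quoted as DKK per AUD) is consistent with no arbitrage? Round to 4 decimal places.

T = 1 year.
DKK growth factor: 1 + 0.0965×1 = 1.096500.
AUD growth factor: 1 + 0.0421×1 = 1.042100.
Forward (DKK per AUD) = 5.662 × 1.096500 / 1.042100 = 5.957569.

5.9576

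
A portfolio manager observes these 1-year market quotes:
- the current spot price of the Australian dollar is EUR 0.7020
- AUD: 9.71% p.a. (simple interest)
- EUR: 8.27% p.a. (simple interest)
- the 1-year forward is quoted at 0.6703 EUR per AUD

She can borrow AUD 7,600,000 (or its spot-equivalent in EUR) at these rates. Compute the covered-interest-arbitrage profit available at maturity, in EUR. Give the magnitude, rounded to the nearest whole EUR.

T = 1 year.
Keep in AUD, deliver into the forward: 7,600,000·1.097100·0.6703 = EUR 5,588,934.59.
Swap to EUR now, deposit: 7,600,000·0.7020·1.082700 = EUR 5,776,421.04.
The quoted forward undervalues AUD, so borrow AUD, convert to EUR at spot, deposit the EUR at 8.27%, and buy AUD forward at 0.6703 to cover the loan.
The gap between the two covered legs is EUR 187,486.

EUR 187,486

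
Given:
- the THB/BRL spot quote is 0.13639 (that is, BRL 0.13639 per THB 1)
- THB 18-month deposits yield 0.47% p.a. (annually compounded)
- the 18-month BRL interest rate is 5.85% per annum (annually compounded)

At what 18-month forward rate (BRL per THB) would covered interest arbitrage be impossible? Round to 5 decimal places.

T = 18/12 years.
BRL growth factor: (1 + 0.0585)^(18/12) = 1.0890211.
Growth of 1 THB over T: (1 + 0.0047)^(18/12) = 1.0070583.
So F = 0.13639 × 1.0890211 / 1.0070583 = 0.1474906 (BRL/THB).

0.14749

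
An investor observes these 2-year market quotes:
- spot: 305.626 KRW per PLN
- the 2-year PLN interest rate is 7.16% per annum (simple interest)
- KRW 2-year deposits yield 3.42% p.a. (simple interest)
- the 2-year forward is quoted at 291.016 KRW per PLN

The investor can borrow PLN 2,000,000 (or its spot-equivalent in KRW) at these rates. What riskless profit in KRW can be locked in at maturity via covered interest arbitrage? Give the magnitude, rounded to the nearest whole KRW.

T = 2 years.
Keep in PLN, deliver into the forward: 2,000,000·1.143200·291.016 = KRW 665,378,982.40.
Swap to KRW now, deposit: 2,000,000·305.626·1.068400 = KRW 653,061,636.80.
The quoted forward overvalues PLN, so borrow KRW, buy PLN at spot, deposit the PLN at 7.16%, and sell the proceeds forward at 291.016.
Arbitrage profit = |665,378,982.40 − 653,061,636.80| = KRW 12,317,346.

KRW 12,317,346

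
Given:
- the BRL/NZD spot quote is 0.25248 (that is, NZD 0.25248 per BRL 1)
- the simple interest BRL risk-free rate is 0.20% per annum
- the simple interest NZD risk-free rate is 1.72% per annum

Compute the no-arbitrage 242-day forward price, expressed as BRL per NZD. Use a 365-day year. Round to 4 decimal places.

T = 242/365 years.
Growth of 1 NZD over T: 1 + 0.0172×242/365 = 1.0114038.
Growth of 1 BRL over T: 1 + 0.0020×242/365 = 1.001326.
Forward (NZD per BRL) = 0.25248 × 1.0114038 / 1.001326 = 0.2550211.
Invert for BRL per NZD: 1 / 0.2550211 = 3.9212.

3.9212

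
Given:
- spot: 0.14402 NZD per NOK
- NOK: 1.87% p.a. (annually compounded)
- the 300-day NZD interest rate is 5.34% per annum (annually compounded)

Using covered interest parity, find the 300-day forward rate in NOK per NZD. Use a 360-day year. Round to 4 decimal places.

6.7523

T = 300/360 years.
Growth of 1 NZD over T: (1 + 0.0534)^(300/360) = 1.044306.
NOK growth factor: (1 + 0.0187)^(300/360) = 1.0155592.
Forward (NZD per NOK) = 0.14402 × 1.044306 / 1.0155592 = 0.1480967.
Invert for NOK per NZD: 1 / 0.1480967 = 6.7523.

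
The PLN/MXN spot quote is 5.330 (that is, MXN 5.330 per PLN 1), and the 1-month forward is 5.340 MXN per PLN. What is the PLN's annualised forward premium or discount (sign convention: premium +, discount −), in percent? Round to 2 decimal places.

T = 1/12 years.
PLN trades forward at +0.18762% vs spot over the period.
Per annum: 0.0018762 / (1/12) = 0.022514 = 2.25%.

+2.25%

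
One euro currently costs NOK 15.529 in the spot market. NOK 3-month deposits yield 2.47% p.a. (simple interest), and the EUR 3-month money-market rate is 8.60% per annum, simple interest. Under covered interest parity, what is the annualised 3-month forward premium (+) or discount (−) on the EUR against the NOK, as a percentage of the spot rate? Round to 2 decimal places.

-6.00%

T = 3/12 years.
F = S · g_NOK/g_EUR = 15.529 × 1.006175/1.021500 = 15.296027.
(F − S)/S ÷ T = (15.296027 − 15.529)/15.529/(3/12) = -0.060010 → -6.00%.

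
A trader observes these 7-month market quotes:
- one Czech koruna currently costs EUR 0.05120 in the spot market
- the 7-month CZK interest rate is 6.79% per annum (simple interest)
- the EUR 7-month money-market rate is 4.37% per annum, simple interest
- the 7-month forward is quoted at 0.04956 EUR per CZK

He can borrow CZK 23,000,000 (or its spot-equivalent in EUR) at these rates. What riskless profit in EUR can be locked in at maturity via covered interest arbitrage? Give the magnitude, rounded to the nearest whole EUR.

T = 7/12 years.
Route A — deposit CZK, sell forward: 23,000,000 × 1.039608333 × 0.04956 = EUR 1,185,028.75.
Route B — convert at spot, deposit EUR: 23,000,000 × 0.05120 × 1.025491667 = EUR 1,207,618.99.
The quoted forward undervalues CZK, so borrow CZK, convert to EUR at spot, deposit the EUR at 4.37%, and buy CZK forward at 0.04956 to cover the loan.
The gap between the two covered legs is EUR 22,590.

EUR 22,590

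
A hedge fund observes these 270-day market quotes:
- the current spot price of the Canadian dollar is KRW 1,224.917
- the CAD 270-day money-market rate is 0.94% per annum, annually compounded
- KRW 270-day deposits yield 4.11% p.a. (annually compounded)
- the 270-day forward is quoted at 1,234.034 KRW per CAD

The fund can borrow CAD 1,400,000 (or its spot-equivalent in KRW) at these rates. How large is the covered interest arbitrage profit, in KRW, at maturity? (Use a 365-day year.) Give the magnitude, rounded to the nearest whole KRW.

T = 270/365 years.
Keep in CAD, deliver into the forward: 1,400,000·1.006944952031·1234.034 = KRW 1,739,646,029.71.
Swap to KRW now, deposit: 1,400,000·1224.917·1.030242870845 = KRW 1,766,746,809.28.
The quoted forward undervalues CAD, so borrow CAD, convert to KRW at spot, deposit the KRW at 4.11%, and buy CAD forward at 1,234.034 to cover the loan.
Arbitrage profit = |1,739,646,029.71 − 1,766,746,809.28| = KRW 27,100,780.

KRW 27,100,780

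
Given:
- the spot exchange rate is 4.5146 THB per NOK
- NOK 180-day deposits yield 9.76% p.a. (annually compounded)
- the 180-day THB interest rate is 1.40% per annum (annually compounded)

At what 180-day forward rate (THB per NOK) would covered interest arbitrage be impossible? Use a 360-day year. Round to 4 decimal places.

4.3393

T = 180/360 years.
Growth of 1 THB over T: (1 + 0.0140)^(180/360) = 1.0069757.
NOK accumulates by (1 + 0.0976)^(180/360) = 1.0476641.
Forward (THB per NOK) = 4.5146 × 1.0069757 / 1.0476641 = 4.339265.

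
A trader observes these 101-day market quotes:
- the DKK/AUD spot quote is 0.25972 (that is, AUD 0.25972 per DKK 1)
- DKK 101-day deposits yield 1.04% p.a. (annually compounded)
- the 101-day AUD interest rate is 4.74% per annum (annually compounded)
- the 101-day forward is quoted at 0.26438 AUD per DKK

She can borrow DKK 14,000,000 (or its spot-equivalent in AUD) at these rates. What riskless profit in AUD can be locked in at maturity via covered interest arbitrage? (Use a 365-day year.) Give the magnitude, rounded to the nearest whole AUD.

AUD 28,956

T = 101/365 years.
Keep in DKK, deliver into the forward: 14,000,000·1.002867049·0.26438 = AUD 3,711,931.87.
Swap to AUD now, deposit: 14,000,000·0.25972·1.012897259 = AUD 3,682,975.47.
The quoted forward overvalues DKK, so borrow AUD, buy DKK at spot, deposit the DKK at 1.04%, and sell the proceeds forward at 0.26438.
Arbitrage profit = |3,711,931.87 − 3,682,975.47| = AUD 28,956.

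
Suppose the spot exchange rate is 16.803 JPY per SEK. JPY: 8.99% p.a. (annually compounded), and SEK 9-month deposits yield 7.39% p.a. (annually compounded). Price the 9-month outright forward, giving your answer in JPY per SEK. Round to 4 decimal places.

T = 9/12 years.
JPY accumulates by (1 + 0.0899)^(9/12) = 1.06669434.
SEK growth factor: (1 + 0.0739)^(9/12) = 1.05492815.
CIP: F = S · (grow JPY)/(grow SEK) = 16.803 × 1.06669434/1.05492815 = 16.990413 JPY per SEK.

16.9904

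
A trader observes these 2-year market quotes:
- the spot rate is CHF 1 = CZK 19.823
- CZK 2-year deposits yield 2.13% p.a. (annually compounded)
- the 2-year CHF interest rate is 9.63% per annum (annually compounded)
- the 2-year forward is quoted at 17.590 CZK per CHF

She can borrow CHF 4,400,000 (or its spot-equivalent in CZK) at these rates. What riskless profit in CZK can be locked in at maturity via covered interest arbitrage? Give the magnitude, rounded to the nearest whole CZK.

T = 2 years.
Keep in CHF, deliver into the forward: 4,400,000·1.20187369·17.590 = CZK 93,020,216.11.
Swap to CZK now, deposit: 4,400,000·19.823·1.04305369 = CZK 90,976,394.51.
The quoted forward overvalues CHF, so borrow CZK, buy CHF at spot, deposit the CHF at 9.63%, and sell the proceeds forward at 17.590.
Profit = 93,020,216.11 − 90,976,394.51 = CZK 2,043,822.

CZK 2,043,822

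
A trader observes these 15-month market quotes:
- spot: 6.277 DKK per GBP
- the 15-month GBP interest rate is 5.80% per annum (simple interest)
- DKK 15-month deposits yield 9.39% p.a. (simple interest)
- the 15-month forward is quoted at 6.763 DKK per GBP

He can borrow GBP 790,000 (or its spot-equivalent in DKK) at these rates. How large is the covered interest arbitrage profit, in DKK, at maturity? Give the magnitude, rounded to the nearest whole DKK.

T = 15/12 years.
Keep in GBP, deliver into the forward: 790,000·1.072500·6.763 = DKK 5,730,120.83.
Swap to DKK now, deposit: 790,000·6.277·1.117375 = DKK 5,540,872.67.
The quoted forward overvalues GBP, so borrow DKK, buy GBP at spot, deposit the GBP at 5.80%, and sell the proceeds forward at 6.763.
Arbitrage profit = |5,730,120.83 − 5,540,872.67| = DKK 189,248.

DKK 189,248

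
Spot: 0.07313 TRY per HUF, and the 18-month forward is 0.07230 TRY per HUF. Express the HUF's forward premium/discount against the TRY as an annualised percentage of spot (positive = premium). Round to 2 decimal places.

T = 18/12 years.
HUF trades forward at -1.13497% vs spot over the period.
Annualise by dividing by T: -0.0113497 / (18/12) = -0.007566 → -0.76%.

-0.76%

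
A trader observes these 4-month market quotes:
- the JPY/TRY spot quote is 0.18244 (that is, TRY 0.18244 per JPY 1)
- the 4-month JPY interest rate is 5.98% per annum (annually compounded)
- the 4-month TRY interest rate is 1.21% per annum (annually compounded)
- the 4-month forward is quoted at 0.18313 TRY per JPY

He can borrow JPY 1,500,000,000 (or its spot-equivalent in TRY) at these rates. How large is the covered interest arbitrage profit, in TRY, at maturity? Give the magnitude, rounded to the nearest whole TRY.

T = 4/12 years.
Route A — deposit JPY, sell forward: 1,500,000,000 × 1.0195486918 × 0.18313 = TRY 280,064,927.89.
Route B — convert at spot, deposit TRY: 1,500,000,000 × 0.18244 × 1.00401717404 = TRY 274,759,339.85.
The quoted forward overvalues JPY, so borrow TRY, buy JPY at spot, deposit the JPY at 5.98%, and sell the proceeds forward at 0.18313.
Arbitrage profit = |280,064,927.89 − 274,759,339.85| = TRY 5,305,588.

TRY 5,305,588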